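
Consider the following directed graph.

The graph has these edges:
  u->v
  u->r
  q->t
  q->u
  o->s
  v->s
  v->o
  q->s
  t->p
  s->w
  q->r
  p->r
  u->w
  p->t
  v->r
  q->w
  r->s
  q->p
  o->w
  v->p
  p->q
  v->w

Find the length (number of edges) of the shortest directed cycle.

For each vertex v, BFS finds the shortest path from v back to v.
The shortest such closed walk is q → p → q, length 2.

2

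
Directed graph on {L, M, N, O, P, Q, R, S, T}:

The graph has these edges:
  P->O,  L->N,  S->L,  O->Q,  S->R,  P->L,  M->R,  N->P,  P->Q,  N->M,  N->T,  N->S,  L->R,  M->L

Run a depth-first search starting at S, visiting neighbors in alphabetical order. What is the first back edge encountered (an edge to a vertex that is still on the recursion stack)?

DFS from S (visiting neighbors in alphabetical order); mark gray on enter, black on exit:
S gray
  L gray
    N gray
      M gray
        M→L: L is gray → back edge
First back edge: M → L.

M->L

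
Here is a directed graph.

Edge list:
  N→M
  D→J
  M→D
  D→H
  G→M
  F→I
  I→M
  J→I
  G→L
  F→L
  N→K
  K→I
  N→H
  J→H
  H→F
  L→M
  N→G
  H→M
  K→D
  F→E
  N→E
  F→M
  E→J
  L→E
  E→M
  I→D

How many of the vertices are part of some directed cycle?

8

A vertex is on a directed cycle iff it belongs to a strongly connected component of size ≥ 2 (or has a self-loop).
The vertices on cycles are {D, E, F, H, I, J, L, M} — 8 in total.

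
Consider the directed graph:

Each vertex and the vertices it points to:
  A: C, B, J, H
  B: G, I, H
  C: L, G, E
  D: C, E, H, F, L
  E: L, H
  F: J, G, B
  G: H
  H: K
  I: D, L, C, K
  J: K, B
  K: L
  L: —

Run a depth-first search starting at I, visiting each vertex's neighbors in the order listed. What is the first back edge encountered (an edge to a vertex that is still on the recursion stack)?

B→I

DFS from I (visiting each vertex's neighbors in the order listed); mark gray on enter, black on exit:
I gray
  D gray
    C gray
      L gray
      L black
      G gray
        H gray
          K gray
            K→L: L black — skip
          K black
        H black
      G black
      E gray
        E→L: L black — skip
        E→H: H black — skip
      E black
    C black
    D→E: E black — skip
    D→H: H black — skip
    F gray
      J gray
        J→K: K black — skip
        B gray
          B→G: G black — skip
          B→I: I is gray → back edge
First back edge: B → I.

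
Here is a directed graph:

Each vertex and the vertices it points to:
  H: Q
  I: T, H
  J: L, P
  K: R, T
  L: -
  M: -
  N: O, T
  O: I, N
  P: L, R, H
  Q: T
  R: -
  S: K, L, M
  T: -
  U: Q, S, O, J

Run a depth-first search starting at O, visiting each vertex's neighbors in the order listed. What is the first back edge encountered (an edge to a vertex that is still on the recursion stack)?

DFS from O (visiting each vertex's neighbors in the order listed); mark gray on enter, black on exit:
O gray
  I gray
    T gray
    T black
    H gray
      Q gray
        Q→T: T black — skip
      Q black
    H black
  I black
  N gray
    N→O: O is gray → back edge
First back edge: N → O.

N→O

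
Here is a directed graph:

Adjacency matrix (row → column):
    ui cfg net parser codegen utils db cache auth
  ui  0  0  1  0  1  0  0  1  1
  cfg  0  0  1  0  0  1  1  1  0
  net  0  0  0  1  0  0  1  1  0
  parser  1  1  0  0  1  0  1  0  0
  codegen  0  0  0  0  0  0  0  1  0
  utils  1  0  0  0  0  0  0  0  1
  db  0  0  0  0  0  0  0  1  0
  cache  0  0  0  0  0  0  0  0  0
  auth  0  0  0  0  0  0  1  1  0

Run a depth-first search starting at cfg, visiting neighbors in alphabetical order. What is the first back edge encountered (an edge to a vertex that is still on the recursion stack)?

parser->cfg

DFS from cfg (visiting neighbors in alphabetical order); mark gray on enter, black on exit:
cfg gray
  cache gray
  cache black
  db gray
    db→cache: cache black — skip
  db black
  net gray
    net→cache: cache black — skip
    net→db: db black — skip
    parser gray
      parser→cfg: cfg is gray → back edge
First back edge: parser → cfg.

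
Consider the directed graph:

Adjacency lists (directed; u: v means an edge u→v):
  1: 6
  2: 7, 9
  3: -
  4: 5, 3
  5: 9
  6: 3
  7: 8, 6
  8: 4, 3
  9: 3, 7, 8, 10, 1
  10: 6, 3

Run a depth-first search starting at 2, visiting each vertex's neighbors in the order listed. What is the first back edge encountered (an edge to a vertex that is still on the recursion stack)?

DFS from 2 (visiting each vertex's neighbors in the order listed); mark gray on enter, black on exit:
2 gray
  7 gray
    8 gray
      4 gray
        5 gray
          9 gray
            3 gray
            3 black
            9→7: 7 is gray → back edge
First back edge: 9 → 7.

9->7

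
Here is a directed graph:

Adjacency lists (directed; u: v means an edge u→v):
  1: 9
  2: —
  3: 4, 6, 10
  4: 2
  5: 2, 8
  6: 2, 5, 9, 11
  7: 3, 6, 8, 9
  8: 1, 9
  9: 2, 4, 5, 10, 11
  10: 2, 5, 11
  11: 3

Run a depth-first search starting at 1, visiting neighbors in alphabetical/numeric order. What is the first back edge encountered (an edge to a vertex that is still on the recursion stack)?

8→1

DFS from 1 (visiting neighbors in alphabetical/numeric order); mark gray on enter, black on exit:
1 gray
  9 gray
    2 gray
    2 black
    4 gray
      4→2: 2 black — skip
    4 black
    5 gray
      5→2: 2 black — skip
      8 gray
        8→1: 1 is gray → back edge
First back edge: 8 → 1.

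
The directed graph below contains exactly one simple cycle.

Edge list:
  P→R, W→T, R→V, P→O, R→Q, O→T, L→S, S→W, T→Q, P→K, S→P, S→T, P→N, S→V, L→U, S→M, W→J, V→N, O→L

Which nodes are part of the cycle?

DFS with gray/black marking from S:
S gray
  W gray
    T gray
      Q gray
      Q black
    T black
    J gray
    J black
  W black
  P gray
    N gray
    N black
    O gray
      O→T: T black — skip
      L gray
        U gray
        U black
        L→S: S is gray → back edge
Back edge closes the cycle S → P → O → L → S; its vertices are {L, O, P, S}.

L, O, P, S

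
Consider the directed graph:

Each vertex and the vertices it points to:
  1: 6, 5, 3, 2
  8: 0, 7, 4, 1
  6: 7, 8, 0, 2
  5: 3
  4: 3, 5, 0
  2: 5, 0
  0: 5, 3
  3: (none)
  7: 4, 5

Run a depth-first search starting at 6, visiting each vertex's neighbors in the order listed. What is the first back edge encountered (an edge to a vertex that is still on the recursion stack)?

1→6

DFS from 6 (visiting each vertex's neighbors in the order listed); mark gray on enter, black on exit:
6 gray
  7 gray
    4 gray
      3 gray
      3 black
      5 gray
        5→3: 3 black — skip
      5 black
      0 gray
        0→5: 5 black — skip
        0→3: 3 black — skip
      0 black
    4 black
    7→5: 5 black — skip
  7 black
  8 gray
    8→0: 0 black — skip
    8→7: 7 black — skip
    8→4: 4 black — skip
    1 gray
      1→6: 6 is gray → back edge
First back edge: 1 → 6.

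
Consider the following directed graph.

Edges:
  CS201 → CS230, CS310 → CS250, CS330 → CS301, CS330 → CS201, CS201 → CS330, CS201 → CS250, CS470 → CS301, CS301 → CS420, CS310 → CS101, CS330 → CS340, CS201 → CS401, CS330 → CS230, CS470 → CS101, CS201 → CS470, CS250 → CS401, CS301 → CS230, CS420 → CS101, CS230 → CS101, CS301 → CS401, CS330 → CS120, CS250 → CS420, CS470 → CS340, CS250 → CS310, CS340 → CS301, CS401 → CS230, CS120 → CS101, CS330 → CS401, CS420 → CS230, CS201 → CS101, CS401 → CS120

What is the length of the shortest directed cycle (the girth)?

For each vertex v, BFS finds the shortest path from v back to v.
The shortest such closed walk is CS201 → CS330 → CS201, length 2.

2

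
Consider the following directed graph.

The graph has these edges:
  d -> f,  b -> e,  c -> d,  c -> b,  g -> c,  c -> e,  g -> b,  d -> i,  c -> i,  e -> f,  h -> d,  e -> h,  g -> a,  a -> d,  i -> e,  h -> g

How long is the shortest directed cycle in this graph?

For each vertex v, BFS finds the shortest path from v back to v.
The shortest such closed walk is h → d → i → e → h, length 4.

4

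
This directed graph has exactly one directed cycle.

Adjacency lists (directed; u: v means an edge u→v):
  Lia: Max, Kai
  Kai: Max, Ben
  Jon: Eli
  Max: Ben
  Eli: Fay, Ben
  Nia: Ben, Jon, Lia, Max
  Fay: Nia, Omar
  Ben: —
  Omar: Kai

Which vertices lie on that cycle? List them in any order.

DFS with gray/black marking from Fay:
Fay gray
  Nia gray
    Ben gray
    Ben black
    Jon gray
      Eli gray
        Eli→Fay: Fay is gray → back edge
Back edge closes the cycle Fay → Nia → Jon → Eli → Fay; its vertices are {Eli, Fay, Jon, Nia}.

Eli, Fay, Jon, Nia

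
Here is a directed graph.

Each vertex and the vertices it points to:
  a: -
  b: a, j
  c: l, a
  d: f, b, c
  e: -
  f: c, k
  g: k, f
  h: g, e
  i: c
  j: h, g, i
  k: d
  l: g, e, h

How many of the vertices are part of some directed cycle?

A vertex is on a directed cycle iff it belongs to a strongly connected component of size ≥ 2 (or has a self-loop).
The vertices on cycles are {b, c, d, f, g, h, i, j, k, l} — 10 in total.

10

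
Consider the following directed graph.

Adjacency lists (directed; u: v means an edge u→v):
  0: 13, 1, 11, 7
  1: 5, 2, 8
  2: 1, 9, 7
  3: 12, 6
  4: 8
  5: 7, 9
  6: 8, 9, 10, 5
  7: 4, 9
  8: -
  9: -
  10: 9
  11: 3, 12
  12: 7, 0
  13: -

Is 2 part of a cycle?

Yes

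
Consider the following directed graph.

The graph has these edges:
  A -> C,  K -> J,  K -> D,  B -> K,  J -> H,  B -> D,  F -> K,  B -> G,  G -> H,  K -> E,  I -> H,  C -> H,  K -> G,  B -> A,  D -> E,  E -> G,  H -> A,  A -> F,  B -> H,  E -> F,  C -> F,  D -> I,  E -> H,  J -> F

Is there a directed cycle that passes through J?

J is on a cycle iff J can reach itself via ≥1 edge.
J → F → K → J — yes.

Yes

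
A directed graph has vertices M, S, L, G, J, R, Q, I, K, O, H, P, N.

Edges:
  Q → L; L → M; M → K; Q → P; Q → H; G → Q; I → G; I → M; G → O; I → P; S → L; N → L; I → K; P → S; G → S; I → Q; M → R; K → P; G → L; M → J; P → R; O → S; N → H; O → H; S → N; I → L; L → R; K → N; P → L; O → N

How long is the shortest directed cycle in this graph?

For each vertex v, BFS finds the shortest path from v back to v.
The shortest such closed walk is M → K → P → L → M, length 4.

4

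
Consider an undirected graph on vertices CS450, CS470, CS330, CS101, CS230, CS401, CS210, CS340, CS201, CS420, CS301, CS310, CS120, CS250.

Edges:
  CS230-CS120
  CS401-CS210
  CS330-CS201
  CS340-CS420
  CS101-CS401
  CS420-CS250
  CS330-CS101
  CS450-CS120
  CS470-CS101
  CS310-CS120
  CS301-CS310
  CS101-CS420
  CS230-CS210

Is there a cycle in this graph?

DFS, tracking each vertex's parent; an edge to a visited non-parent vertex closes a cycle.
Start from CS120:
visit CS120 (parent –)
  visit CS230 (parent CS120)
    visit CS210 (parent CS230)
      visit CS401 (parent CS210)
        CS401–CS210: parent, skip
        visit CS101 (parent CS401)
          CS101–CS401: parent, skip
          visit CS420 (parent CS101)
            visit CS340 (parent CS420)
              CS340–CS420: parent, skip
            visit CS250 (parent CS420)
              CS250–CS420: parent, skip
            CS420–CS101: parent, skip
          visit CS330 (parent CS101)
            visit CS201 (parent CS330)
              CS201–CS330: parent, skip
            CS330–CS101: parent, skip
          visit CS470 (parent CS101)
            CS470–CS101: parent, skip
      CS210–CS230: parent, skip
    CS230–CS120: parent, skip
  visit CS310 (parent CS120)
    CS310–CS120: parent, skip
    visit CS301 (parent CS310)
      CS301–CS310: parent, skip
  visit CS450 (parent CS120)
    CS450–CS120: parent, skip
No non-parent visited neighbor found — the graph is a forest.

No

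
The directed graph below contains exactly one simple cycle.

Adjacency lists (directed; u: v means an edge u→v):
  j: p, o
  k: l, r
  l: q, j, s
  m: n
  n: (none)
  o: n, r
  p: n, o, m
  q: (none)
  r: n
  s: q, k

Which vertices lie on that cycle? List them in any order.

k, l, s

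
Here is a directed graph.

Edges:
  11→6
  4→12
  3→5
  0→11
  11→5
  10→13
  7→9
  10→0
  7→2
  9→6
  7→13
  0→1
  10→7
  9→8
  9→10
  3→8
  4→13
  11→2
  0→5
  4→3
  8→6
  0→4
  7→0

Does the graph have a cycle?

Yes

DFS with white/gray/black marking, starting from 1:
1 gray
1 black
5 gray
5 black
12 gray
12 black
10 gray
  0 gray
    11 gray
      11→5: 5 black — skip
      6 gray
      6 black
      2 gray
      2 black
    11 black
    0→5: 5 black — skip
    4 gray
      4→12: 12 black — skip
      3 gray
        8 gray
          8→6: 6 black — skip
        8 black
        3→5: 5 black — skip
      3 black
      13 gray
      13 black
    4 black
    0→1: 1 black — skip
  0 black
  7 gray
    7→13: 13 black — skip
    9 gray
      9→6: 6 black — skip
      9→10: 10 is gray → back edge
Back edge found, so a cycle exists: 10 → 7 → 9 → 10.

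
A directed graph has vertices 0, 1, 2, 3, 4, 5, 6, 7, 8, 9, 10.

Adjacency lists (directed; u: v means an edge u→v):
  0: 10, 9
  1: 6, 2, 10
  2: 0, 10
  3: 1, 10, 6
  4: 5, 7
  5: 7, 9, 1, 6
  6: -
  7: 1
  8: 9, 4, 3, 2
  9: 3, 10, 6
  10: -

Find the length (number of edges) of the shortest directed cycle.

5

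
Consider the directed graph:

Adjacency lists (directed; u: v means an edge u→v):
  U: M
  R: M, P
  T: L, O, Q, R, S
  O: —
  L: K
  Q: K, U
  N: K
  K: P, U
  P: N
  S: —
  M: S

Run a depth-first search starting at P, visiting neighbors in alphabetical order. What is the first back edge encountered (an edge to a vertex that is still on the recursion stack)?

K->P

DFS from P (visiting neighbors in alphabetical order); mark gray on enter, black on exit:
P gray
  N gray
    K gray
      K→P: P is gray → back edge
First back edge: K → P.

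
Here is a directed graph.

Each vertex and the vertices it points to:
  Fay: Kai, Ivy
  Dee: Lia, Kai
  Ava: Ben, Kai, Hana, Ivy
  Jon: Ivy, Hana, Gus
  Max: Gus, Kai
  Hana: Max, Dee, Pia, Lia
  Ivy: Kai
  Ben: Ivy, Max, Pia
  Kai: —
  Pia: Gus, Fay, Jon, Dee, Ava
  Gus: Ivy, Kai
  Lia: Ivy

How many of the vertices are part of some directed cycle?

A vertex is on a directed cycle iff it belongs to a strongly connected component of size ≥ 2 (or has a self-loop).
The vertices on cycles are {Ava, Ben, Jon, Pia, Hana} — 5 in total.

5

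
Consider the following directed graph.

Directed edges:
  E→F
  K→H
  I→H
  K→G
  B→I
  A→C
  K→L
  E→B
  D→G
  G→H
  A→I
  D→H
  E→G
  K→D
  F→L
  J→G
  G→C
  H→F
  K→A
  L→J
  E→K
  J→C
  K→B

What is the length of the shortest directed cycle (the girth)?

5

For each vertex v, BFS finds the shortest path from v back to v.
The shortest such closed walk is F → L → J → G → H → F, length 5.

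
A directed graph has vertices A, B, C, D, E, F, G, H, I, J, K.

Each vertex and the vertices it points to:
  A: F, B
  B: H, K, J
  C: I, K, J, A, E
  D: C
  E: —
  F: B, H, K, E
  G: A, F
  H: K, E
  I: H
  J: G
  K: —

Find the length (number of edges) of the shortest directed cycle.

4

For each vertex v, BFS finds the shortest path from v back to v.
The shortest such closed walk is A → B → J → G → A, length 4.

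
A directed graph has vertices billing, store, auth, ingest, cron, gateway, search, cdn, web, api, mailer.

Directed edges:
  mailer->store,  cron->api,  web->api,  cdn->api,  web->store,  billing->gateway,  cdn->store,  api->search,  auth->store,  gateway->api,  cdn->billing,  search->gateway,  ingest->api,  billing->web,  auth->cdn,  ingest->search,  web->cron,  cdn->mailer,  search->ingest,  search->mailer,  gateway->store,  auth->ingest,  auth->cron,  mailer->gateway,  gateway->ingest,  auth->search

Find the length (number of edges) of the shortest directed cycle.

2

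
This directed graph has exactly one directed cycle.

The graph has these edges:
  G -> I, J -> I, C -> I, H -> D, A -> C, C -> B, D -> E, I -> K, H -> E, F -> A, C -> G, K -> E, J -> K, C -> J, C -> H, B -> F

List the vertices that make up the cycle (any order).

A, B, C, F

DFS with gray/black marking from A:
A gray
  C gray
    I gray
      K gray
        E gray
        E black
      K black
    I black
    J gray
      J→I: I black — skip
      J→K: K black — skip
    J black
    G gray
      G→I: I black — skip
    G black
    B gray
      F gray
        F→A: A is gray → back edge
Back edge closes the cycle A → C → B → F → A; its vertices are {A, B, C, F}.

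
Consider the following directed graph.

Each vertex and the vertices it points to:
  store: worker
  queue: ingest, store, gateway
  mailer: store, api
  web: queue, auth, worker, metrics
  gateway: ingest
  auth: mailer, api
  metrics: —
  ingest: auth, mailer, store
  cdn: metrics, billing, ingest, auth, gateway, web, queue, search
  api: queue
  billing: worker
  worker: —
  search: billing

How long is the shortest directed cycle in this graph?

For each vertex v, BFS finds the shortest path from v back to v.
The shortest such closed walk is auth → api → queue → ingest → auth, length 4.

4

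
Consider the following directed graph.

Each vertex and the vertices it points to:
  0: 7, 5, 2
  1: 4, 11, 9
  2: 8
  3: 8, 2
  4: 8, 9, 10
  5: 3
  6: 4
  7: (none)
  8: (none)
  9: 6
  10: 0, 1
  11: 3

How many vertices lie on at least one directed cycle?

5

A vertex is on a directed cycle iff it belongs to a strongly connected component of size ≥ 2 (or has a self-loop).
The vertices on cycles are {1, 4, 6, 9, 10} — 5 in total.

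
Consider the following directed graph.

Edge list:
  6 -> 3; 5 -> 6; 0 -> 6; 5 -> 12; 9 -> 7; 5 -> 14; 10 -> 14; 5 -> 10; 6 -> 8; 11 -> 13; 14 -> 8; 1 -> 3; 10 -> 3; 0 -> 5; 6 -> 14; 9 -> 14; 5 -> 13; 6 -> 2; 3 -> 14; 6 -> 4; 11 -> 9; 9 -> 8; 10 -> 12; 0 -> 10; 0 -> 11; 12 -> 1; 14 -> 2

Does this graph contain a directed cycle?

No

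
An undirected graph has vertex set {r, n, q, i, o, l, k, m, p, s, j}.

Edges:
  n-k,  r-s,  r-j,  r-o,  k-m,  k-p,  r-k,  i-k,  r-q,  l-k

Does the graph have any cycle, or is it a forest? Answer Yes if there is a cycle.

DFS, tracking each vertex's parent; an edge to a visited non-parent vertex closes a cycle.
Start from r:
visit r (parent –)
  visit q (parent r)
    q–r: parent, skip
  visit k (parent r)
    visit p (parent k)
      p–k: parent, skip
    visit i (parent k)
      i–k: parent, skip
    k–r: parent, skip
    visit n (parent k)
      n–k: parent, skip
    visit l (parent k)
      l–k: parent, skip
    visit m (parent k)
      m–k: parent, skip
  visit o (parent r)
    o–r: parent, skip
  visit j (parent r)
    j–r: parent, skip
  visit s (parent r)
    s–r: parent, skip
No non-parent visited neighbor found — the graph is a forest.

No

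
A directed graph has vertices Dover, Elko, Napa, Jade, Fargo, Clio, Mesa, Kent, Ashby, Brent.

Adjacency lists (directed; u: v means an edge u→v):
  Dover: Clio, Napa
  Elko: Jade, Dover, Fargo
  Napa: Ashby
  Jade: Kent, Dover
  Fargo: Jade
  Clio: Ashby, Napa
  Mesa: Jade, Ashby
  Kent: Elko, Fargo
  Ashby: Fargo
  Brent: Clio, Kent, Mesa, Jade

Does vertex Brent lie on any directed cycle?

No

Brent lies on a cycle iff there is a path from Brent back to itself.
Exploring from Brent, it never reaches itself; equivalently, its strongly connected component is a singleton.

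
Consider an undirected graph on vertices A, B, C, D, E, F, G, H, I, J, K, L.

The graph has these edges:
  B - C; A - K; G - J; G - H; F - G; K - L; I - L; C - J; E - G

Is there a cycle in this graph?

No

DFS, tracking each vertex's parent; an edge to a visited non-parent vertex closes a cycle.
Start from I:
visit I (parent –)
  visit L (parent I)
    L–I: parent, skip
    visit K (parent L)
      visit A (parent K)
        A–K: parent, skip
      K–L: parent, skip
visit B (parent –)
  visit C (parent B)
    C–B: parent, skip
    visit J (parent C)
      visit G (parent J)
        visit E (parent G)
          E–G: parent, skip
        visit H (parent G)
          H–G: parent, skip
        G–J: parent, skip
        visit F (parent G)
          F–G: parent, skip
      J–C: parent, skip
visit D (parent –)
No non-parent visited neighbor found — the graph is a forest.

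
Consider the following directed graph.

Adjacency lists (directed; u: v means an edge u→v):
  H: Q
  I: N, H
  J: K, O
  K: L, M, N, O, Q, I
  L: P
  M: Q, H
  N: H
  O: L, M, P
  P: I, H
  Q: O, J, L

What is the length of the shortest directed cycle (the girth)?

For each vertex v, BFS finds the shortest path from v back to v.
The shortest such closed walk is J → K → Q → J, length 3.

3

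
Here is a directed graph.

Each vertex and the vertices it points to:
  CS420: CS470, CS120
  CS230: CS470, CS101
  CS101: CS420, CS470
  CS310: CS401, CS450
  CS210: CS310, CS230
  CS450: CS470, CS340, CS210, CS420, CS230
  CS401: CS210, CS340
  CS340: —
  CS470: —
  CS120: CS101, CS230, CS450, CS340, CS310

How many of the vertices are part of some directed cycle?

8

A vertex is on a directed cycle iff it belongs to a strongly connected component of size ≥ 2 (or has a self-loop).
The vertices on cycles are {CS101, CS120, CS210, CS230, CS310, CS401, CS420, CS450} — 8 in total.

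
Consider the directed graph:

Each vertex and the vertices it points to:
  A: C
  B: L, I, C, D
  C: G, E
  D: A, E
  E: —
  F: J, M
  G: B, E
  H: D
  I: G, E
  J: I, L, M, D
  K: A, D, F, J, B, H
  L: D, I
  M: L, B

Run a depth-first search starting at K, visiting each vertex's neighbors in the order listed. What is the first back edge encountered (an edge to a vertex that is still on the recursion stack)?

D->A

DFS from K (visiting each vertex's neighbors in the order listed); mark gray on enter, black on exit:
K gray
  A gray
    C gray
      G gray
        B gray
          L gray
            D gray
              D→A: A is gray → back edge
First back edge: D → A.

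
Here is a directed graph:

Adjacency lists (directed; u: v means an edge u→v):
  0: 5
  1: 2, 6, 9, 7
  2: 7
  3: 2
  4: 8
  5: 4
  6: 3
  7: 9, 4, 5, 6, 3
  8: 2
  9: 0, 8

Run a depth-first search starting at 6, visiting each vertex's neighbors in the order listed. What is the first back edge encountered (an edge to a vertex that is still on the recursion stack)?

8->2

DFS from 6 (visiting each vertex's neighbors in the order listed); mark gray on enter, black on exit:
6 gray
  3 gray
    2 gray
      7 gray
        9 gray
          0 gray
            5 gray
              4 gray
                8 gray
                  8→2: 2 is gray → back edge
First back edge: 8 → 2.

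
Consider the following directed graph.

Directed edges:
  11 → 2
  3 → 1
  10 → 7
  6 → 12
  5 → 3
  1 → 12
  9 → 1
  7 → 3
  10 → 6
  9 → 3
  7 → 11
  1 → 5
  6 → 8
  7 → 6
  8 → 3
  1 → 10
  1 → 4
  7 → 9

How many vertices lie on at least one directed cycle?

A vertex is on a directed cycle iff it belongs to a strongly connected component of size ≥ 2 (or has a self-loop).
The vertices on cycles are {1, 3, 5, 6, 7, 8, 9, 10} — 8 in total.

8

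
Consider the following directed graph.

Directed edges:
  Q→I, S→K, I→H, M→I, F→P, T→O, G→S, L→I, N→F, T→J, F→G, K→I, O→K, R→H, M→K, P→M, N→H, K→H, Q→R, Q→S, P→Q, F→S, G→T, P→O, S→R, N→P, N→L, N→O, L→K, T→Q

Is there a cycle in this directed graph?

DFS with white/gray/black marking, starting from P:
P gray
  O gray
    K gray
      H gray
      H black
      I gray
        I→H: H black — skip
      I black
    K black
  O black
  Q gray
    R gray
      R→H: H black — skip
    R black
    S gray
      S→K: K black — skip
      S→R: R black — skip
    S black
    Q→I: I black — skip
  Q black
  M gray
    M→I: I black — skip
    M→K: K black — skip
  M black
P black
F gray
  F→P: P black — skip
  F→S: S black — skip
  G gray
    T gray
      J gray
      J black
      T→Q: Q black — skip
      T→O: O black — skip
    T black
    G→S: S black — skip
  G black
F black
L gray
  L→K: K black — skip
  L→I: I black — skip
L black
N gray
  N→O: O black — skip
  N→F: F black — skip
  N→H: H black — skip
  N→L: L black — skip
  N→P: P black — skip
N black
Every edge goes to a white or black vertex — no back edge, so the graph is acyclic.

No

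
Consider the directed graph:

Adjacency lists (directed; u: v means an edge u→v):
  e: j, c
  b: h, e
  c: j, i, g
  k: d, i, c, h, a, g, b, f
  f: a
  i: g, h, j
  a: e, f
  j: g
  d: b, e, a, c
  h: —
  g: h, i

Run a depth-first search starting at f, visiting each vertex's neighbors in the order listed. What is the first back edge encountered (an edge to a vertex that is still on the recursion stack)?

i→g

DFS from f (visiting each vertex's neighbors in the order listed); mark gray on enter, black on exit:
f gray
  a gray
    e gray
      j gray
        g gray
          h gray
          h black
          i gray
            i→g: g is gray → back edge
First back edge: i → g.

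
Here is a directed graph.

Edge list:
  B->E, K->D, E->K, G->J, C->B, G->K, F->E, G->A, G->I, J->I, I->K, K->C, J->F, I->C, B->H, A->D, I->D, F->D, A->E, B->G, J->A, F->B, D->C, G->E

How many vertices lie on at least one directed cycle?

10

A vertex is on a directed cycle iff it belongs to a strongly connected component of size ≥ 2 (or has a self-loop).
The vertices on cycles are {A, B, C, D, E, F, G, I, J, K} — 10 in total.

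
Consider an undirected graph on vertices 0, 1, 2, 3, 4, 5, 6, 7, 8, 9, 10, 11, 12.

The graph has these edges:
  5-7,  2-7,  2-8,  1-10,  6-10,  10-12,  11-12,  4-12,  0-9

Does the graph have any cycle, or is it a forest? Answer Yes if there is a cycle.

No

DFS, tracking each vertex's parent; an edge to a visited non-parent vertex closes a cycle.
Start from 3:
visit 3 (parent –)
visit 0 (parent –)
  visit 9 (parent 0)
    9–0: parent, skip
visit 1 (parent –)
  visit 10 (parent 1)
    visit 12 (parent 10)
      visit 4 (parent 12)
        4–12: parent, skip
      visit 11 (parent 12)
        11–12: parent, skip
      12–10: parent, skip
    10–1: parent, skip
    visit 6 (parent 10)
      6–10: parent, skip
visit 2 (parent –)
  visit 7 (parent 2)
    visit 5 (parent 7)
      5–7: parent, skip
    7–2: parent, skip
  visit 8 (parent 2)
    8–2: parent, skip
No non-parent visited neighbor found — the graph is a forest.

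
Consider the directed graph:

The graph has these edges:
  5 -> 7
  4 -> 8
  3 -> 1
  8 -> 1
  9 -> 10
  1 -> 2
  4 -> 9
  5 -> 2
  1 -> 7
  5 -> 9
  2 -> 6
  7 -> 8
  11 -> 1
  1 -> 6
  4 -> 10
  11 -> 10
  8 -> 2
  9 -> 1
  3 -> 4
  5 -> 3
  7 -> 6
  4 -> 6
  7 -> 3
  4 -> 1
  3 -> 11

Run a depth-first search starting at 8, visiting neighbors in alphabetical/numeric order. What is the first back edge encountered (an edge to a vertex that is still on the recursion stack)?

3→1

DFS from 8 (visiting neighbors in alphabetical/numeric order); mark gray on enter, black on exit:
8 gray
  1 gray
    2 gray
      6 gray
      6 black
    2 black
    1→6: 6 black — skip
    7 gray
      3 gray
        3→1: 1 is gray → back edge
First back edge: 3 → 1.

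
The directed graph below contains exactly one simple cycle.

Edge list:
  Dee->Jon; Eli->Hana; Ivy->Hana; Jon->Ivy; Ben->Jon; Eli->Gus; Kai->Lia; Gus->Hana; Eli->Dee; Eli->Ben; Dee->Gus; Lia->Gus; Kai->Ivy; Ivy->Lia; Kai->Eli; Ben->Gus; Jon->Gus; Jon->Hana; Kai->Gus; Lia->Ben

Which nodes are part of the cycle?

Ben, Ivy, Jon, Lia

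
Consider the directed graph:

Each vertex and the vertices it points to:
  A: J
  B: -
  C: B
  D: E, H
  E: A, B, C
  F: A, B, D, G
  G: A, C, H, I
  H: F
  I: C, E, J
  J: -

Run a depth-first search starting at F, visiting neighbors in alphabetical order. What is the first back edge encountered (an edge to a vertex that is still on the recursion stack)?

H→F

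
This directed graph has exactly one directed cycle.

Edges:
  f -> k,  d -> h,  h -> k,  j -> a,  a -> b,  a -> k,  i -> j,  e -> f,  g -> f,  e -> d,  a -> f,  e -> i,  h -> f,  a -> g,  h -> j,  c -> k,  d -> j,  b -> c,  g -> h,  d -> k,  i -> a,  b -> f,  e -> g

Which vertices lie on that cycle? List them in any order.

DFS with gray/black marking from j:
j gray
  a gray
    f gray
      k gray
      k black
    f black
    g gray
      h gray
        h→j: j is gray → back edge
Back edge closes the cycle j → a → g → h → j; its vertices are {a, g, h, j}.

a, g, h, j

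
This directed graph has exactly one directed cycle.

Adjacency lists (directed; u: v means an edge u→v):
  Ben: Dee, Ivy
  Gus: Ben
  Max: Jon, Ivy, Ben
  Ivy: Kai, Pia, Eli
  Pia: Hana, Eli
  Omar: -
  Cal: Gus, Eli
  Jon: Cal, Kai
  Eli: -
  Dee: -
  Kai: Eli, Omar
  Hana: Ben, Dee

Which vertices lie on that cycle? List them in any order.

Ben, Ivy, Pia, Hana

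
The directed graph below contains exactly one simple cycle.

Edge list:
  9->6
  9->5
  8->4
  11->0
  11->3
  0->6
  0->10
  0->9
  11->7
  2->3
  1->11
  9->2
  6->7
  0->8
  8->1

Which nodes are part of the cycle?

0, 1, 8, 11

DFS with gray/black marking from 0:
0 gray
  10 gray
  10 black
  9 gray
    5 gray
    5 black
    6 gray
      7 gray
      7 black
    6 black
    2 gray
      3 gray
      3 black
    2 black
  9 black
  0→6: 6 black — skip
  8 gray
    1 gray
      11 gray
        11→0: 0 is gray → back edge
Back edge closes the cycle 0 → 8 → 1 → 11 → 0; its vertices are {0, 1, 8, 11}.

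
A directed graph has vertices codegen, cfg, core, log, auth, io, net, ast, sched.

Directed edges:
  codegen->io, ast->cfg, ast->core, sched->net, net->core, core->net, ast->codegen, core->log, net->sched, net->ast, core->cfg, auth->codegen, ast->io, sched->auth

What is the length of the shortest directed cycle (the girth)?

2

For each vertex v, BFS finds the shortest path from v back to v.
The shortest such closed walk is net → sched → net, length 2.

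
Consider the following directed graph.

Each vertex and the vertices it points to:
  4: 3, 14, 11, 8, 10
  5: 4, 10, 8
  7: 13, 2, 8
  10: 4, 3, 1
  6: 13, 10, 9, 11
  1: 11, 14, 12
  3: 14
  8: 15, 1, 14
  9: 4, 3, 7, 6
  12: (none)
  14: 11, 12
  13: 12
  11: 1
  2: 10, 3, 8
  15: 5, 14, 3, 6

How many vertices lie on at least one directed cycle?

12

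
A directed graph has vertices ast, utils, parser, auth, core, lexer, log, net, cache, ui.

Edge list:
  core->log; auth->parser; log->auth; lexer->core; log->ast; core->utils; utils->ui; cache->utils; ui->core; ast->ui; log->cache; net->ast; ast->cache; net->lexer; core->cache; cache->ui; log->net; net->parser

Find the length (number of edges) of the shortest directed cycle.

For each vertex v, BFS finds the shortest path from v back to v.
The shortest such closed walk is cache → ui → core → cache, length 3.

3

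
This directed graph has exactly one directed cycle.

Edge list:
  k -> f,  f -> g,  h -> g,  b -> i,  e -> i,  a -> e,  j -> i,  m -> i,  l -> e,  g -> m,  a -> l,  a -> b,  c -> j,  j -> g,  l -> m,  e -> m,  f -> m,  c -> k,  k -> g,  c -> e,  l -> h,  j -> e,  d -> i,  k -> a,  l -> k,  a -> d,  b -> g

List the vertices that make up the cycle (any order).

a, k, l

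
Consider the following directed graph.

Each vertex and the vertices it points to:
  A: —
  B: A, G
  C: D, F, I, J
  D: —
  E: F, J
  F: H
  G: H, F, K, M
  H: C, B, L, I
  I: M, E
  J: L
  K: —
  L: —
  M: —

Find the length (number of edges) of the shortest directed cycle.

For each vertex v, BFS finds the shortest path from v back to v.
The shortest such closed walk is G → H → B → G, length 3.

3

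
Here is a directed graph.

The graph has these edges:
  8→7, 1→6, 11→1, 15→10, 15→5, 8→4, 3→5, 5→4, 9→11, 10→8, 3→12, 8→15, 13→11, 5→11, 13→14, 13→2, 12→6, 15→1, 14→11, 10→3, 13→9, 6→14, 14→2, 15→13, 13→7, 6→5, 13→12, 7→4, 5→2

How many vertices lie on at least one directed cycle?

8

A vertex is on a directed cycle iff it belongs to a strongly connected component of size ≥ 2 (or has a self-loop).
The vertices on cycles are {1, 5, 6, 8, 10, 11, 14, 15} — 8 in total.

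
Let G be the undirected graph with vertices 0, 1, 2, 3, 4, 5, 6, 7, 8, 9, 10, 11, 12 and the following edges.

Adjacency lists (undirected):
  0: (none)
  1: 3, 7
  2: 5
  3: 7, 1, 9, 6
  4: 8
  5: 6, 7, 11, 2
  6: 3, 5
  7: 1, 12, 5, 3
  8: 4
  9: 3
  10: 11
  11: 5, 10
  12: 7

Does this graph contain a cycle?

DFS, tracking each vertex's parent; an edge to a visited non-parent vertex closes a cycle.
Start from 3:
visit 3 (parent –)
  visit 7 (parent 3)
    visit 1 (parent 7)
      1–3: 3 visited and ≠ parent → cycle
Cycle: 3 – 7 – 1 – 3.

Yes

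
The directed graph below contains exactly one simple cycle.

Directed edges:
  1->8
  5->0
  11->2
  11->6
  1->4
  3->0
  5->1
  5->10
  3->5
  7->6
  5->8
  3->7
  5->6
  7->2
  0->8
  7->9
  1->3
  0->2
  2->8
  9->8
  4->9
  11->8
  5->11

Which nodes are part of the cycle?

DFS with gray/black marking from 5:
5 gray
  8 gray
  8 black
  10 gray
  10 black
  11 gray
    6 gray
    6 black
    2 gray
      2→8: 8 black — skip
    2 black
    11→8: 8 black — skip
  11 black
  5→6: 6 black — skip
  1 gray
    4 gray
      9 gray
        9→8: 8 black — skip
      9 black
    4 black
    3 gray
      3→5: 5 is gray → back edge
Back edge closes the cycle 5 → 1 → 3 → 5; its vertices are {1, 3, 5}.

1, 3, 5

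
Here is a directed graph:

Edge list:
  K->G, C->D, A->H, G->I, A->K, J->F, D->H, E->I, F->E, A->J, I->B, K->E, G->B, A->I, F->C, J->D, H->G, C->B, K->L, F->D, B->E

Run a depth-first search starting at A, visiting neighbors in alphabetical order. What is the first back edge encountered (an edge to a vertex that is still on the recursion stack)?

DFS from A (visiting neighbors in alphabetical order); mark gray on enter, black on exit:
A gray
  H gray
    G gray
      B gray
        E gray
          I gray
            I→B: B is gray → back edge
First back edge: I → B.

I→B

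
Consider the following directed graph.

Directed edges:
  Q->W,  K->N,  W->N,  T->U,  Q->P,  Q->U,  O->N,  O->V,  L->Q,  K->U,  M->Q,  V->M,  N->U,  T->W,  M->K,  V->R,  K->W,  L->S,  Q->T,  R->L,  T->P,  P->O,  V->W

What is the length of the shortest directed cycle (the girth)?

For each vertex v, BFS finds the shortest path from v back to v.
The shortest such closed walk is V → M → Q → P → O → V, length 5.

5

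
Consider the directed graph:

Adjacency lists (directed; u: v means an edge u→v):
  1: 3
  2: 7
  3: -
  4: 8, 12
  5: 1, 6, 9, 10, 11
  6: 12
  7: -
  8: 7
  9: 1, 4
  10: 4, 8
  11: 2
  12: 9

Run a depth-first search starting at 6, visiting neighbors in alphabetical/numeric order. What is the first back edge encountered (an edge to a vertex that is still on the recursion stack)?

DFS from 6 (visiting neighbors in alphabetical/numeric order); mark gray on enter, black on exit:
6 gray
  12 gray
    9 gray
      1 gray
        3 gray
        3 black
      1 black
      4 gray
        8 gray
          7 gray
          7 black
        8 black
        4→12: 12 is gray → back edge
First back edge: 4 → 12.

4->12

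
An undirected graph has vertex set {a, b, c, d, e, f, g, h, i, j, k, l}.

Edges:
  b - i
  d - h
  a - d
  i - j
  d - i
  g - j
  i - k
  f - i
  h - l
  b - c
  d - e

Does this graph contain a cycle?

No

DFS, tracking each vertex's parent; an edge to a visited non-parent vertex closes a cycle.
Start from f:
visit f (parent –)
  visit i (parent f)
    visit b (parent i)
      b–i: parent, skip
      visit c (parent b)
        c–b: parent, skip
    visit j (parent i)
      j–i: parent, skip
      visit g (parent j)
        g–j: parent, skip
    visit d (parent i)
      visit a (parent d)
        a–d: parent, skip
      visit e (parent d)
        e–d: parent, skip
      visit h (parent d)
        visit l (parent h)
          l–h: parent, skip
        h–d: parent, skip
      d–i: parent, skip
    i–f: parent, skip
    visit k (parent i)
      k–i: parent, skip
No non-parent visited neighbor found — the graph is a forest.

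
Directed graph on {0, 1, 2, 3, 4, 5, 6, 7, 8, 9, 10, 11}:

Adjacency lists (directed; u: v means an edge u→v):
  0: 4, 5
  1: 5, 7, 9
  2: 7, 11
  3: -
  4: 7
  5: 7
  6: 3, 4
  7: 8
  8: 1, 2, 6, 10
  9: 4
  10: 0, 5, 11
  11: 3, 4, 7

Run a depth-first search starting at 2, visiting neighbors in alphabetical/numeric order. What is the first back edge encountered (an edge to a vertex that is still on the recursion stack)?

DFS from 2 (visiting neighbors in alphabetical/numeric order); mark gray on enter, black on exit:
2 gray
  7 gray
    8 gray
      1 gray
        5 gray
          5→7: 7 is gray → back edge
First back edge: 5 → 7.

5→7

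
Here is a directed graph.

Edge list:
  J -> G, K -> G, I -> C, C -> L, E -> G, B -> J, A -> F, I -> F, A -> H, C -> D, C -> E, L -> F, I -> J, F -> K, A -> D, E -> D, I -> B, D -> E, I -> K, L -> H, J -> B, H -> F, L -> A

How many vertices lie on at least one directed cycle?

A vertex is on a directed cycle iff it belongs to a strongly connected component of size ≥ 2 (or has a self-loop).
The vertices on cycles are {B, D, E, J} — 4 in total.

4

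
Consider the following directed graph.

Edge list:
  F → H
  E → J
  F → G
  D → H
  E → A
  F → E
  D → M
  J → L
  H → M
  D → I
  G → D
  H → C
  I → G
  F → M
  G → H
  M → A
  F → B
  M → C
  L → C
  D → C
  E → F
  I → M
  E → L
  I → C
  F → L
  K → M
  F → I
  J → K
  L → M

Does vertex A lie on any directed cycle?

No

A lies on a cycle iff there is a path from A back to itself.
Exploring from A, it never reaches itself; equivalently, its strongly connected component is a singleton.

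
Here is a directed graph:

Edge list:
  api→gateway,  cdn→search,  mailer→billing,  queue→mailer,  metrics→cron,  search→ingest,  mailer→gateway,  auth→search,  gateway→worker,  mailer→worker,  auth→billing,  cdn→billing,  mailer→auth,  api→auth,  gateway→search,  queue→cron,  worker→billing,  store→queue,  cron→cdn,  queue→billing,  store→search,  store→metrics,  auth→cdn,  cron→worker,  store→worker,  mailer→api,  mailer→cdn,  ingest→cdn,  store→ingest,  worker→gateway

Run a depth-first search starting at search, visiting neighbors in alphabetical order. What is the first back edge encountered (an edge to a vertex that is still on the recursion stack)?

DFS from search (visiting neighbors in alphabetical order); mark gray on enter, black on exit:
search gray
  ingest gray
    cdn gray
      billing gray
      billing black
      cdn→search: search is gray → back edge
First back edge: cdn → search.

cdn→search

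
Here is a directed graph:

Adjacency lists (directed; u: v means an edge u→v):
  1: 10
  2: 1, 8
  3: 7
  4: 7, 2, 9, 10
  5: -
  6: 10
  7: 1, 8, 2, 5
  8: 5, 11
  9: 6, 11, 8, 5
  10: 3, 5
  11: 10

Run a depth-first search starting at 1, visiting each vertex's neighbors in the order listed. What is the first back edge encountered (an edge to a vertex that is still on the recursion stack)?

7->1

DFS from 1 (visiting each vertex's neighbors in the order listed); mark gray on enter, black on exit:
1 gray
  10 gray
    3 gray
      7 gray
        7→1: 1 is gray → back edge
First back edge: 7 → 1.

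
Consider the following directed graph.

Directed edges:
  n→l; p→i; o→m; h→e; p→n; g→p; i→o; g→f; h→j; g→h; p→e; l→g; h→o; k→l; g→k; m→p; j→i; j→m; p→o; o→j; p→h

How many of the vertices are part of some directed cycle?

10

A vertex is on a directed cycle iff it belongs to a strongly connected component of size ≥ 2 (or has a self-loop).
The vertices on cycles are {g, h, i, j, k, l, m, n, o, p} — 10 in total.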